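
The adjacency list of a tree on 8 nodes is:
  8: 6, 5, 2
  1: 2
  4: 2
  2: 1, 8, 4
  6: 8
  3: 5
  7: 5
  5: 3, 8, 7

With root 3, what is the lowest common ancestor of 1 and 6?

8

1's ancestor chain is 1, 2, 8, 5, 3 and 6's is 6, 8, 5, 3; they first meet at 8.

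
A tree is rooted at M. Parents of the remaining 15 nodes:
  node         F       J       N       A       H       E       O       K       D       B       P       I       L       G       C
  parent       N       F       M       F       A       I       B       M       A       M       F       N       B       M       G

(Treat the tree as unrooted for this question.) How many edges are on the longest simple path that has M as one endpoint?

4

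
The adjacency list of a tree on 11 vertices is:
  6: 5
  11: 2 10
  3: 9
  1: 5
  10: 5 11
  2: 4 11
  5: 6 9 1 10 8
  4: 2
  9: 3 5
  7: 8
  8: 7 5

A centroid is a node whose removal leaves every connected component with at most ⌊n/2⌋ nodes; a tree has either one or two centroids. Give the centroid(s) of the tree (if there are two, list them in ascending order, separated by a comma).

Delete 5: the remaining components have sizes 4, 2, 2, 1, 1. Max 4 ≤ 5, so 5 is a centroid.
Every other node leaves some component of size > 5, so the centroid is unique.

5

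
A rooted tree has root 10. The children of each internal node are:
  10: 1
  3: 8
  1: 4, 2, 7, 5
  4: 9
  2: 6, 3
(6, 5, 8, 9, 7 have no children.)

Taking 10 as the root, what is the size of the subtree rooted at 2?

4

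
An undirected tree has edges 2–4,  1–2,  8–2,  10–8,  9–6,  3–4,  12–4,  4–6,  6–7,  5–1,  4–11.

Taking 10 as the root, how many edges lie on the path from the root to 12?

4

Climbing from 12 to the root: 12 – 4 – 2 – 8 – 10. That's 4 steps.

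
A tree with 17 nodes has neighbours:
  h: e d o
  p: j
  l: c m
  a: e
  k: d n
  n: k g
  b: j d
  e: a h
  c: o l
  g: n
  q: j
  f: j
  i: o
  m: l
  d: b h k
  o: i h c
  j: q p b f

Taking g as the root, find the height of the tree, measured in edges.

8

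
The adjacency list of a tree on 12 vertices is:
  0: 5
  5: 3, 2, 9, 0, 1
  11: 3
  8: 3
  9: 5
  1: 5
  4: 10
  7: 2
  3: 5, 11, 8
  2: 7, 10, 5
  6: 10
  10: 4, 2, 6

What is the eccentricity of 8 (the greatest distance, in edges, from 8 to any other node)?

5

Distances from 8 peak at 5, attained at 4 (6 also at distance 5).
8-3-5-2-10-4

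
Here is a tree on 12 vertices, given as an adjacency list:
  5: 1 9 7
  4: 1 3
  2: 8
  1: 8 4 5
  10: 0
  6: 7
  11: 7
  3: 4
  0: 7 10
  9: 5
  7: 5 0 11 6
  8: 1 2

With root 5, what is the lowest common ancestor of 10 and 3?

5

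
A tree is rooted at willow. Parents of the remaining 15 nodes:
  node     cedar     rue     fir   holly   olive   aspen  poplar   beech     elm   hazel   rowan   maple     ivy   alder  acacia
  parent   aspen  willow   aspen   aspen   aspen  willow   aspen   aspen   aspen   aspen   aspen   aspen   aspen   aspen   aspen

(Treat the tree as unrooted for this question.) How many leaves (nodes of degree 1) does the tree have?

The leaves are acacia, alder, beech, cedar, elm, fir, hazel, holly, ivy, maple, olive, poplar, rowan, rue.
That is 14 leaves.

14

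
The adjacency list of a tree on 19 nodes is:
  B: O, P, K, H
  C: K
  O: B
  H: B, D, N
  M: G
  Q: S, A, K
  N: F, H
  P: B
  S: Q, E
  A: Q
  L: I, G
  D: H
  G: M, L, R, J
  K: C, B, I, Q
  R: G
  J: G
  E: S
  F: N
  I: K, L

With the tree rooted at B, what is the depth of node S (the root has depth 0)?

3

Path from B to S: B – K – Q – S, which has 3 edges.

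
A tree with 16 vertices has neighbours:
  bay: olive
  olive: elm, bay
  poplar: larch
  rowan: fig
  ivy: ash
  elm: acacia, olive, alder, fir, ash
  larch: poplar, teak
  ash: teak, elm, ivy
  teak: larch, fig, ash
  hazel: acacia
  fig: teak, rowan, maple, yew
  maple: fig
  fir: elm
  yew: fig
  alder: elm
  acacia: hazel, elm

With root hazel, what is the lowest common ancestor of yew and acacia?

acacia

Ancestors of yew (toward the root): yew, fig, teak, ash, elm, acacia, hazel.
Ancestors of acacia: acacia, hazel.
The deepest node appearing in both lists is acacia.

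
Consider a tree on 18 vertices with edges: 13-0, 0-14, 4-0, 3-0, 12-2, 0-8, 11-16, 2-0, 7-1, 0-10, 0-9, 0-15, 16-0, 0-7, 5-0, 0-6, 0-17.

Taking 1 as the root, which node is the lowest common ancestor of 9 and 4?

9's ancestor chain is 9, 0, 7, 1 and 4's is 4, 0, 7, 1; they first meet at 0.

0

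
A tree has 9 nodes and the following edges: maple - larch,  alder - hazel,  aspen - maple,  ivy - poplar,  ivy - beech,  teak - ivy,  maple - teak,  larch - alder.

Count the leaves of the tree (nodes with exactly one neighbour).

Degree-1 nodes: aspen, beech, hazel, poplar — 4 of them.

4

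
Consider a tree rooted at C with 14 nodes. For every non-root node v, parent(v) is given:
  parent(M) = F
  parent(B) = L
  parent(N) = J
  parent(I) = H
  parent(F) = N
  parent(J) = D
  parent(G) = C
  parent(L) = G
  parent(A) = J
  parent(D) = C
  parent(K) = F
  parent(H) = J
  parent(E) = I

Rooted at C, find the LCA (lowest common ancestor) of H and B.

C

Ancestors of H (toward the root): H, J, D, C.
Ancestors of B: B, L, G, C.
The deepest node appearing in both lists is C.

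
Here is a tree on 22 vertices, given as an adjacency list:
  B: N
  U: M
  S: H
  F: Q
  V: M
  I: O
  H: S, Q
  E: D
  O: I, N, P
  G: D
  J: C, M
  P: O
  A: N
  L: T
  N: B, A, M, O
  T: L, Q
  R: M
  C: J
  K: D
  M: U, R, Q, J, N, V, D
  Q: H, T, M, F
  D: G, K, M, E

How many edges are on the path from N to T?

3

The path is N–M–Q–T, which has 3 edges.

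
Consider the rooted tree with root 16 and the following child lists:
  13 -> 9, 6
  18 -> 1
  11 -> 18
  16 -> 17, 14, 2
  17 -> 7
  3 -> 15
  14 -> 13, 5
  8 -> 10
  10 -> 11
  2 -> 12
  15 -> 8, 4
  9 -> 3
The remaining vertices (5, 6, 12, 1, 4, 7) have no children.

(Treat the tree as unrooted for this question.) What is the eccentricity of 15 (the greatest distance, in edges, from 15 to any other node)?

7

A farthest node from 15 is 12 (7 also at distance 7).
The path 15 – 3 – 9 – 13 – 14 – 16 – 2 – 12 has 7 edges.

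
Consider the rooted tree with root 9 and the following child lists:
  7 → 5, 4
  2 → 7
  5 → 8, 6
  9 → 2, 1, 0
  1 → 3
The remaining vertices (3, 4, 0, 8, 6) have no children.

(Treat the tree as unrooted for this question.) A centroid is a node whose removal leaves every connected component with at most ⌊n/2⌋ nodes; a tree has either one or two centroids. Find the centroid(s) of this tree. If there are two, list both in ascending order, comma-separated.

Removing 2 splits the tree into components of sizes 5, 4; the largest is 5 ≤ ⌊10/2⌋ = 5.
7 is adjacent to 2 and is also a centroid (the largest component after removing it is likewise 5).

2, 7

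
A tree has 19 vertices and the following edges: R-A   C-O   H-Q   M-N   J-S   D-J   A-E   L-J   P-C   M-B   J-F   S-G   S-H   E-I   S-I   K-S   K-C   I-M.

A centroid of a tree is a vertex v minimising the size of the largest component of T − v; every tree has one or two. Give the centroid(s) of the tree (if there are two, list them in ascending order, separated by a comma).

Delete S: the remaining components have sizes 7, 4, 4, 2, 1. Max 7 ≤ 9, so S is a centroid.
No neighbour of S does as well, so S is the unique centroid.

S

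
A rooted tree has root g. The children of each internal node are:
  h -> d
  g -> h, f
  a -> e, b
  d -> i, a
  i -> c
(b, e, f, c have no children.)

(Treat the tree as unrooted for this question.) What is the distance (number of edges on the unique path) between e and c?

4

The path is e–a–d–i–c, which has 4 edges.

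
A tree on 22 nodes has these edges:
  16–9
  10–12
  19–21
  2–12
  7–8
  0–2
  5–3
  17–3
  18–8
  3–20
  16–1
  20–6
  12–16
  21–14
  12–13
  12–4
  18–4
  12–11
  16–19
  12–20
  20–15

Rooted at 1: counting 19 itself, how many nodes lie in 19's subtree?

19's subtree: {19, 21, 14}, size 3.

3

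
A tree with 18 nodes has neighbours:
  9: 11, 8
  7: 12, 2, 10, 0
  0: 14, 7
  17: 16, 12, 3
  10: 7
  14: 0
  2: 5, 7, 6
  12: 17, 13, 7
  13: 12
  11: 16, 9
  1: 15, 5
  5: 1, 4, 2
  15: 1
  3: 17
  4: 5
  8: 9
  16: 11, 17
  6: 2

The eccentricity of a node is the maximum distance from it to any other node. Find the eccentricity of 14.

8

The node farthest from 14 is 8, via 14-0-7-12-17-16-11-9-8 — 8 edges.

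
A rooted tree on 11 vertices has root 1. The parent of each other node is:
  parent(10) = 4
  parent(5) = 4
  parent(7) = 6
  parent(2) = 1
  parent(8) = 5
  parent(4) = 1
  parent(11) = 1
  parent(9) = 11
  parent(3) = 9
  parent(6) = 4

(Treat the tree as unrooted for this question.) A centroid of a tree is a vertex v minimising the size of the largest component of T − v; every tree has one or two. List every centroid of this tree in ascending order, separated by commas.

4

Removing 4 splits the tree into components of sizes 5, 2, 2, 1; the largest is 5 ≤ ⌊11/2⌋ = 5.
No neighbour of 4 does as well, so 4 is the unique centroid.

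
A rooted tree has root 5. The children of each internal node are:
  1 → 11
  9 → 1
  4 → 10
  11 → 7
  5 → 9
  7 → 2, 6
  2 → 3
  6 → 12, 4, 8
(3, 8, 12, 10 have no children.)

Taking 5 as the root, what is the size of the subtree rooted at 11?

9

11's subtree: {11, 7, 6, 2, 4, 8, 12, 3, 10}, size 9.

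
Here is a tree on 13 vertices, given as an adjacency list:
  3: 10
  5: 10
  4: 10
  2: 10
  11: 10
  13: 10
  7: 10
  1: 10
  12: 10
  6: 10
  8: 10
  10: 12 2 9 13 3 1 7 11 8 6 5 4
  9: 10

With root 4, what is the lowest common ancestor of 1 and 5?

10

Ancestors of 1 (toward the root): 1, 10, 4.
Ancestors of 5: 5, 10, 4.
The deepest node appearing in both lists is 10.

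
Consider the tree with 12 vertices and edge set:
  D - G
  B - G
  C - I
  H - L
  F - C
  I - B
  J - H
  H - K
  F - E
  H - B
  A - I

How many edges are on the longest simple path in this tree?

6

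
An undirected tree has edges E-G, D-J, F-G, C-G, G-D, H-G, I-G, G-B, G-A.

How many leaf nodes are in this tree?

Degree-1 nodes: A, B, C, E, F, H, I, J — 8 of them.

8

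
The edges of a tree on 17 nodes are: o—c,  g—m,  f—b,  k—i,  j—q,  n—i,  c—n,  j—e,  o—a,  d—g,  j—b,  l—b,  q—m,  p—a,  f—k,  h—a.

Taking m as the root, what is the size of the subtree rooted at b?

11

b's subtree: {b, f, l, k, i, n, c, o, a, p, h}, size 11.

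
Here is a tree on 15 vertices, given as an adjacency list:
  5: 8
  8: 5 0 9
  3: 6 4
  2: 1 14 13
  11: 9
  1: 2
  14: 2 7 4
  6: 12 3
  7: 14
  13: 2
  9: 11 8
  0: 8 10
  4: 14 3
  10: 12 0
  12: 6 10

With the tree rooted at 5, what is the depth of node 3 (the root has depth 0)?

6

5 → 8 → 0 → 10 → 12 → 6 → 3 — 6 edges.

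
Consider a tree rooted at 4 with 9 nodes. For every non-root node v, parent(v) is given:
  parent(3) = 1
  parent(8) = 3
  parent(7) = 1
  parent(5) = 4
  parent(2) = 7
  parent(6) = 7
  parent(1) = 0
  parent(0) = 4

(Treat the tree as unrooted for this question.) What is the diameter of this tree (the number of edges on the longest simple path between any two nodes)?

Starting from 5, a farthest node is 8 at distance 5.
One longest path: 5 - 4 - 0 - 1 - 3 - 8.
So the diameter is 5.

5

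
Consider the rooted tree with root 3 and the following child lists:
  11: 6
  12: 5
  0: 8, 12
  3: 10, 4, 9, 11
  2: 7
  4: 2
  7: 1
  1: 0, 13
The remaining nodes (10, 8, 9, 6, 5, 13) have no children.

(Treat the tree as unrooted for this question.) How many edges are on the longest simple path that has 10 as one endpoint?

8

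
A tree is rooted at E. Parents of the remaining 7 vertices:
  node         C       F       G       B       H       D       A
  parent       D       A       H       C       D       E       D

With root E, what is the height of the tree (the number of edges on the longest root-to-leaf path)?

3

A deepest node is B, reached by E–D–C–B.
That path has 3 edges, so the height is 3.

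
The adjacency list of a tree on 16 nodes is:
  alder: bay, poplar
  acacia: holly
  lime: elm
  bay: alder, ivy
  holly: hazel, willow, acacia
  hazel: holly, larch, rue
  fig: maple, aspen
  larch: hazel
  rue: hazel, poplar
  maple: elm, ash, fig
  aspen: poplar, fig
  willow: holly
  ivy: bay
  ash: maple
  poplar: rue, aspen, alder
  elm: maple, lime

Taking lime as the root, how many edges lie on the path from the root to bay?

lime – elm – maple – fig – aspen – poplar – alder – bay — 7 edges.

7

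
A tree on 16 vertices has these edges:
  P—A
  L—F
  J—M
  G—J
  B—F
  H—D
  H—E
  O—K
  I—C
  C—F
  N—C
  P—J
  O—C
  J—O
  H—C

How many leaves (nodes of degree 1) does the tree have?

The leaves are A, B, D, E, G, I, K, L, M, N.
That is 10 leaves.

10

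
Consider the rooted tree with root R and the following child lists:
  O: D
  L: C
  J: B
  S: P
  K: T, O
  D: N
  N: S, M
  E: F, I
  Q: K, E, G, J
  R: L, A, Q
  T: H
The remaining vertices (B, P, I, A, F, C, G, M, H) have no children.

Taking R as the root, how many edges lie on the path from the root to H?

4

Path from R to H: R – Q – K – T – H, which has 4 edges.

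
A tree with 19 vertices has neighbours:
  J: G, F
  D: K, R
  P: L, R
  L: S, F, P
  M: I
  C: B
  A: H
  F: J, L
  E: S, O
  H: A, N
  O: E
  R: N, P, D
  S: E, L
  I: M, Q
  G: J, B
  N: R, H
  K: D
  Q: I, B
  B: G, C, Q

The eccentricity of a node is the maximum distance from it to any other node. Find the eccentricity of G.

8

The node farthest from G is A, via G-J-F-L-P-R-N-H-A — 8 edges.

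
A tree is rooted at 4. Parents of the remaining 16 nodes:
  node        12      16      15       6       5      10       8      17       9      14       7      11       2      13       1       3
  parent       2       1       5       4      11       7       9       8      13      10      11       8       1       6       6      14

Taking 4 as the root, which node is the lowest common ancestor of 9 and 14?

9

9's ancestor chain is 9, 13, 6, 4 and 14's is 14, 10, 7, 11, 8, 9, 13, 6, 4; they first meet at 9.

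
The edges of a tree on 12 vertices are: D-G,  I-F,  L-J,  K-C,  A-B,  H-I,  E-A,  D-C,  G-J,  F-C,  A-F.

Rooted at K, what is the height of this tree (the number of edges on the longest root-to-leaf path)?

5

A deepest node is L, reached by K – C – D – G – J – L.
That path has 5 edges, so the height is 5.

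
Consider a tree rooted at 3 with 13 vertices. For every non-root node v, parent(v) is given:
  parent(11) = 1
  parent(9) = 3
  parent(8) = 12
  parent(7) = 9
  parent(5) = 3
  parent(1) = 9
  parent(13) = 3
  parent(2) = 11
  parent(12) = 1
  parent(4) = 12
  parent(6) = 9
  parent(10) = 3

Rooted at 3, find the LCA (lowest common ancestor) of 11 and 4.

1

Ancestors of 11 (toward the root): 11, 1, 9, 3.
Ancestors of 4: 4, 12, 1, 9, 3.
The deepest node appearing in both lists is 1.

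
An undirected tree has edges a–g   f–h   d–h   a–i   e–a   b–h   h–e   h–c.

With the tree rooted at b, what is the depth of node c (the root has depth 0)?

2

Climbing from c to the root: c–h–b. That's 2 steps.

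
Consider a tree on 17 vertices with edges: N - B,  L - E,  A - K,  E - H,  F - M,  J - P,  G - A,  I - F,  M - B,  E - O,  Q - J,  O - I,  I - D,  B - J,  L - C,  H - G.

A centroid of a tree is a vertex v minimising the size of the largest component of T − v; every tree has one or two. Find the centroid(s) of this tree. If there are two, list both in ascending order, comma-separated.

I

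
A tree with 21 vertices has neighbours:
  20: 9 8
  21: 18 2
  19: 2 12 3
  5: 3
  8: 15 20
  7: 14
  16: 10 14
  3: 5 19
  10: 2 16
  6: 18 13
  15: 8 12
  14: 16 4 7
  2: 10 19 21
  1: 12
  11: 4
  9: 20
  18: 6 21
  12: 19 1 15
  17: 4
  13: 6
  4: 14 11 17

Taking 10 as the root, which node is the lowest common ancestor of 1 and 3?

19

1's ancestor chain is 1, 12, 19, 2, 10 and 3's is 3, 19, 2, 10; they first meet at 19.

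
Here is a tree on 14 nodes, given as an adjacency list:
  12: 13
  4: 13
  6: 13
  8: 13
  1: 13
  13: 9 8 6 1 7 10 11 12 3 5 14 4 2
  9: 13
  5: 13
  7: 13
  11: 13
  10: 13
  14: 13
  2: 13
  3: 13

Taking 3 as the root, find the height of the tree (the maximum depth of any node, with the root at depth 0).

2

8 sits deepest: 3–13–8 — 2 edges from the root.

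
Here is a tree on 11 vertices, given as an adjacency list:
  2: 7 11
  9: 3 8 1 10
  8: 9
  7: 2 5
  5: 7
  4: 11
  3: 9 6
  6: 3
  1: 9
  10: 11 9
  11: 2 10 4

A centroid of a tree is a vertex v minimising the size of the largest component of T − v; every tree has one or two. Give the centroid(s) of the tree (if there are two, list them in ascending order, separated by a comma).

10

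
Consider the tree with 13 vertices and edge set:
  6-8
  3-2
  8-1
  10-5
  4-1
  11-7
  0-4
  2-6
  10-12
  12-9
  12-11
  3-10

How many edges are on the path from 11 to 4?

11–12–10–3–2–6–8–1–4: 8 edges.

8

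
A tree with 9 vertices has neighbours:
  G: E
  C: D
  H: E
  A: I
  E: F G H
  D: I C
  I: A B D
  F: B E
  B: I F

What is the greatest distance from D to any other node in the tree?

The node farthest from D is H (G also at distance 5), via D – I – B – F – E – H — 5 edges.

5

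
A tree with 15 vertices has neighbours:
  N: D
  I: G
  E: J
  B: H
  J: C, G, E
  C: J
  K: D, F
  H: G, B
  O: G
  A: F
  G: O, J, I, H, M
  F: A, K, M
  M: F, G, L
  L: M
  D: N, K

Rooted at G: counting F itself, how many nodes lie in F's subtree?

5

Descendants of F (including itself): F, K, A, D, N. That's 5.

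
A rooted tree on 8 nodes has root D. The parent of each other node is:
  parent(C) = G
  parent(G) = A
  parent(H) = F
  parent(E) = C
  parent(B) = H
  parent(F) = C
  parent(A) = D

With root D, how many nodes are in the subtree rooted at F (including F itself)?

3

The subtree rooted at F contains: F, H, B — 3 nodes.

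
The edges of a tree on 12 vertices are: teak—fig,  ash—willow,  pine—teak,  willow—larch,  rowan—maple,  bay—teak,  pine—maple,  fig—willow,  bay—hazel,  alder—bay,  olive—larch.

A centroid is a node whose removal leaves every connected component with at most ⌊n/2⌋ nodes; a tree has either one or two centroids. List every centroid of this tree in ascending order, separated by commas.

teak

Delete teak: the remaining components have sizes 5, 3, 3. Max 5 ≤ 6, so teak is a centroid.
No neighbour of teak does as well, so teak is the unique centroid.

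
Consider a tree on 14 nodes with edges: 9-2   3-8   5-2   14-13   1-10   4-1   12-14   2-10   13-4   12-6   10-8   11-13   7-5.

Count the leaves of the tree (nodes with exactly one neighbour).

Degree-1 nodes: 3, 6, 7, 9, 11 — 5 of them.

5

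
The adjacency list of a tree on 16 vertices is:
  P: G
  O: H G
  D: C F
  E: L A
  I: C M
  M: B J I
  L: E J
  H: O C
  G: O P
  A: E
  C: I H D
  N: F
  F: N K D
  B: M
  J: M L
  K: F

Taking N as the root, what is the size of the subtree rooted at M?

M's subtree: {M, B, J, L, E, A}, size 6.

6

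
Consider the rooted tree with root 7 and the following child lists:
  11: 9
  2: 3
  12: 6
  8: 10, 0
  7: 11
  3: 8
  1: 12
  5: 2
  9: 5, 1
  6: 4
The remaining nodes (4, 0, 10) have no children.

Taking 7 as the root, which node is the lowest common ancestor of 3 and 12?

3's ancestor chain is 3, 2, 5, 9, 11, 7 and 12's is 12, 1, 9, 11, 7; they first meet at 9.

9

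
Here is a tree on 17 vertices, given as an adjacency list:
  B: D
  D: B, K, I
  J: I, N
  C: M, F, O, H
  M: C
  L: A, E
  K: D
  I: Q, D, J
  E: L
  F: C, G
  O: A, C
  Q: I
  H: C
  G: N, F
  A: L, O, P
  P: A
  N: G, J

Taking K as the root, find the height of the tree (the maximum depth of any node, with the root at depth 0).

11

The longest root-to-leaf path is K – D – I – J – N – G – F – C – O – A – L – E (11 edges).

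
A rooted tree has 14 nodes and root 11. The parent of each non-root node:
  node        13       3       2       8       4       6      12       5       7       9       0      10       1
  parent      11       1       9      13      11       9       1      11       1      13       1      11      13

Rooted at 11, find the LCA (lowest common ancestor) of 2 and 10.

11

2's ancestor chain is 2, 9, 13, 11 and 10's is 10, 11; they first meet at 11.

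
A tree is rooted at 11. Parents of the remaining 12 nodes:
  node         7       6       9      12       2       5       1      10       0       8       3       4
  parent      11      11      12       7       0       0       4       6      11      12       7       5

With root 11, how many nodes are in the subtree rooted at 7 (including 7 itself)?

5

Descendants of 7 (including itself): 7, 12, 3, 8, 9. That's 5.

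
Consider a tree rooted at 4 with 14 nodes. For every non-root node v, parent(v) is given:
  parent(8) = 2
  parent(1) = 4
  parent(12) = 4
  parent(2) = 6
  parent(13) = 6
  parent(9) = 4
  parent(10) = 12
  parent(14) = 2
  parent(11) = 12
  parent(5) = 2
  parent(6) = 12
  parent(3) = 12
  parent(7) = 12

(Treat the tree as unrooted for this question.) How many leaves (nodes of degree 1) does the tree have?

10

Exactly 10 nodes have a single neighbour: 1, 3, 5, 7, 8, 9, 10, 11, 13, 14.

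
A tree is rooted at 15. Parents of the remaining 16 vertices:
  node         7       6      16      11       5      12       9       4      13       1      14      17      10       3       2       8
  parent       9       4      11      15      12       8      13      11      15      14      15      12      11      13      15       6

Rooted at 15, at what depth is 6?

3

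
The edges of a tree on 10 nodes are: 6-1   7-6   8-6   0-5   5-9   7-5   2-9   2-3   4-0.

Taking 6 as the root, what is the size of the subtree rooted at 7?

7's subtree: {7, 5, 0, 9, 4, 2, 3}, size 7.

7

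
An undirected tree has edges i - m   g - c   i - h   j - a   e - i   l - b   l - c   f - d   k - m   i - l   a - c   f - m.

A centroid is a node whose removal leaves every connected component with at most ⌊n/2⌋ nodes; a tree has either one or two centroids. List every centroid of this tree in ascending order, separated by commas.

Delete i: the remaining components have sizes 6, 4, 1, 1. Max 6 ≤ 6, so i is a centroid.
Every other node leaves some component of size > 6, so the centroid is unique.

i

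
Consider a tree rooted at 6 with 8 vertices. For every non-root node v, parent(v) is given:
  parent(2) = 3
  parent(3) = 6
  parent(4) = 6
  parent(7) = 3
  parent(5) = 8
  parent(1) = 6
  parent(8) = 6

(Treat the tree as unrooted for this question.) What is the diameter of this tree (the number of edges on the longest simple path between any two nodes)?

4

A longest path is 2–3–6–8–5, with 4 edges.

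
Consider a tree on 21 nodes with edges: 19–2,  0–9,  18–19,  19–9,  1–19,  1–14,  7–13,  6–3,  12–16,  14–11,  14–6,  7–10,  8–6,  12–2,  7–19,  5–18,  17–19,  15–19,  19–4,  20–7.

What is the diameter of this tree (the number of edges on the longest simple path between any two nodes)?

BFS from 8 reaches 16 last, at distance 7; BFS from 16 confirms no node is farther.
Path: 8-6-14-1-19-2-12-16.

7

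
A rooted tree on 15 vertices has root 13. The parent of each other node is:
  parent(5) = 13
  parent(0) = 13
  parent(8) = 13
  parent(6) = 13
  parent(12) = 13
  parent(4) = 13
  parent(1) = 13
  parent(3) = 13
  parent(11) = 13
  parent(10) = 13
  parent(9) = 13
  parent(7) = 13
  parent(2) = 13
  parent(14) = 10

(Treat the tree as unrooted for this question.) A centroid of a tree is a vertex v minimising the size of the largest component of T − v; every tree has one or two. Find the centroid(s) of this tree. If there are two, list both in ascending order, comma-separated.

Delete 13: the remaining components have sizes 2, 1, 1, 1, 1, 1, 1, 1, 1, 1, 1, 1, 1. Max 2 ≤ 7, so 13 is a centroid.
Every other node leaves some component of size > 7, so the centroid is unique.

13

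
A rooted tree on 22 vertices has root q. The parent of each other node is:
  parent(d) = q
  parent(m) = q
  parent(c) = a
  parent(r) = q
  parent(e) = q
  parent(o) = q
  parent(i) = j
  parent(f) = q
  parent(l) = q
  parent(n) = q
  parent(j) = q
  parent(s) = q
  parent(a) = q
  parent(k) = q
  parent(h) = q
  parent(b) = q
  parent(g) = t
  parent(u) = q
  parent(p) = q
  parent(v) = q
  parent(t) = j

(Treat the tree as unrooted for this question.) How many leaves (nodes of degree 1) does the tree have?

18

The leaves are b, c, d, e, f, g, h, i, k, l, m, n, o, p, r, s, u, v.
That is 18 leaves.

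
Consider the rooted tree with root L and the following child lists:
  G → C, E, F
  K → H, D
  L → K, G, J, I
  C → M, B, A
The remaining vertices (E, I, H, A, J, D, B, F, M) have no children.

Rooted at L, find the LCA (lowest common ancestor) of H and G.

L

Ancestors of H (toward the root): H, K, L.
Ancestors of G: G, L.
The deepest node appearing in both lists is L.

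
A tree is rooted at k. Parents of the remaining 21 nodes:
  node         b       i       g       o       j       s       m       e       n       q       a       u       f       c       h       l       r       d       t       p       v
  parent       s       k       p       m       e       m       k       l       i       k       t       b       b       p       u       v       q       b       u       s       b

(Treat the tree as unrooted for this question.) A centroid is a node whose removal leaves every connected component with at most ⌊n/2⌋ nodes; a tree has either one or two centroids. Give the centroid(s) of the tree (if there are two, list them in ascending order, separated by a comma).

b, s

Removing s splits the tree into components of sizes 11, 7, 3; the largest is 11 ≤ ⌊22/2⌋ = 11.
Its neighbour b also leaves a largest component of size 11, so both are centroids.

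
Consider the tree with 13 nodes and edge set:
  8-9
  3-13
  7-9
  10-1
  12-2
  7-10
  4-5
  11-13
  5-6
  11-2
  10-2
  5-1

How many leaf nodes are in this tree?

5

Exactly 5 nodes have a single neighbour: 3, 4, 6, 8, 12.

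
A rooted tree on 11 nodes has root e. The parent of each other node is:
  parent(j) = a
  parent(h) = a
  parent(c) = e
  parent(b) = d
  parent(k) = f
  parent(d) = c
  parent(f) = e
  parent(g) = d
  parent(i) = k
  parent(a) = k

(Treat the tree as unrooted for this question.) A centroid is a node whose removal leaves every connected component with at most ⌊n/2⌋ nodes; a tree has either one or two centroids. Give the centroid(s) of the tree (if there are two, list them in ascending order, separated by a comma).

Removing f splits the tree into components of sizes 5, 5; the largest is 5 ≤ ⌊11/2⌋ = 5.
Every other node leaves some component of size > 5, so the centroid is unique.

f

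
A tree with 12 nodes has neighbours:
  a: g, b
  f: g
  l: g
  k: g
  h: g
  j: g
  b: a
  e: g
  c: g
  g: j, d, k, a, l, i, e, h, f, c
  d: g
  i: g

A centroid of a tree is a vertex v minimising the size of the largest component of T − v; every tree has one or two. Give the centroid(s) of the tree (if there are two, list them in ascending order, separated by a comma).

g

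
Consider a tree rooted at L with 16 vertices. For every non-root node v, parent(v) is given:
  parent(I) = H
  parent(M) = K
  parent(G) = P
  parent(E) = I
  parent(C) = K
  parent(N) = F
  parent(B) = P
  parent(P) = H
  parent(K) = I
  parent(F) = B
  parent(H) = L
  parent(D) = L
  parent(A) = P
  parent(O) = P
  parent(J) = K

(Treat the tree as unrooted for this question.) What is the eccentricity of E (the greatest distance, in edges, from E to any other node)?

The node farthest from E is N, via E-I-H-P-B-F-N — 6 edges.

6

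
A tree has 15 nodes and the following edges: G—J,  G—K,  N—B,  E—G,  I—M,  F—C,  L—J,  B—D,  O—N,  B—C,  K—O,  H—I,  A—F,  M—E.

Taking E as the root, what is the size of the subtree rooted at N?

6

N's subtree: {N, B, C, D, F, A}, size 6.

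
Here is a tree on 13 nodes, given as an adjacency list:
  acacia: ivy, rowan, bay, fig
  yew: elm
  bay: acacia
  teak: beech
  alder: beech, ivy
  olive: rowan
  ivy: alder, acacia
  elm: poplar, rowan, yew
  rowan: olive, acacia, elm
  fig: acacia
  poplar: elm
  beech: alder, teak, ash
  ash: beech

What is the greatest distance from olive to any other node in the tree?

6

The node farthest from olive is teak (ash also at distance 6), via olive-rowan-acacia-ivy-alder-beech-teak — 6 edges.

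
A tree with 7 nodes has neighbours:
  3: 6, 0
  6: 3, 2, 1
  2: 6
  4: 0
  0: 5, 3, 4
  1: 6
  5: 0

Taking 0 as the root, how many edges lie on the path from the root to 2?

3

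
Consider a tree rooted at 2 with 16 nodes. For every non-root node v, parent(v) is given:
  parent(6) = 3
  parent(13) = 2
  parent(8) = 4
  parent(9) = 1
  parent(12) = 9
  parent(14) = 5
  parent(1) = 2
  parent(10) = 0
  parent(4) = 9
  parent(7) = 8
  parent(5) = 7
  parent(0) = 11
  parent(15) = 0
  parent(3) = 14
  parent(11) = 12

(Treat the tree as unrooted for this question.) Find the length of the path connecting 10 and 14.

9

The path is 10 – 0 – 11 – 12 – 9 – 4 – 8 – 7 – 5 – 14, which has 9 edges.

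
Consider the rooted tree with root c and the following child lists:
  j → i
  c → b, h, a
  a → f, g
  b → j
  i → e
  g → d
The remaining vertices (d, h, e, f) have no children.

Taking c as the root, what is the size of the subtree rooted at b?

4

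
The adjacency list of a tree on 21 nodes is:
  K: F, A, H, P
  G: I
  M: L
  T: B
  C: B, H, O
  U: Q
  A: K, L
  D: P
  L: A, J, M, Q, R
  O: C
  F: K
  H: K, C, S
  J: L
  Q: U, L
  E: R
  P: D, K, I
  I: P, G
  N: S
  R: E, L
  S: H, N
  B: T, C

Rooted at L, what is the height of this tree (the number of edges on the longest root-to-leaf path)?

The longest root-to-leaf path is L-A-K-H-C-B-T (6 edges).

6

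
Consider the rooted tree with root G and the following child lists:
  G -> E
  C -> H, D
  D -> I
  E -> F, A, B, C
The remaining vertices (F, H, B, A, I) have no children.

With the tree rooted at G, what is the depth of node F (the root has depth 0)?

Path from G to F: G → E → F, which has 2 edges.

2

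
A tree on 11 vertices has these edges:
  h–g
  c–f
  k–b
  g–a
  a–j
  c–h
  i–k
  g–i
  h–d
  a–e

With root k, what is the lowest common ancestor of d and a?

Ancestors of d (toward the root): d, h, g, i, k.
Ancestors of a: a, g, i, k.
The deepest node appearing in both lists is g.

g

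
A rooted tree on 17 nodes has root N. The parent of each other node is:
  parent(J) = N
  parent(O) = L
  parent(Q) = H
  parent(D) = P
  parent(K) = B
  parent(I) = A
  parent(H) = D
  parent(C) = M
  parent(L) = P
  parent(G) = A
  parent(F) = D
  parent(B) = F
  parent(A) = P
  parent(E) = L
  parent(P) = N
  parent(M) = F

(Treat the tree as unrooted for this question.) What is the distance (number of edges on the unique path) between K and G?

K – B – F – D – P – A – G: 6 edges.

6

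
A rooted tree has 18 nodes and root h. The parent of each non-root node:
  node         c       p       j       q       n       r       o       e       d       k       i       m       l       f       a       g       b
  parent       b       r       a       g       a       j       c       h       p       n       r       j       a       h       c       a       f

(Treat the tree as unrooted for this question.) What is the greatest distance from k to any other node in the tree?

Distances from k peak at 7, attained at e.
k – n – a – c – b – f – h – e

7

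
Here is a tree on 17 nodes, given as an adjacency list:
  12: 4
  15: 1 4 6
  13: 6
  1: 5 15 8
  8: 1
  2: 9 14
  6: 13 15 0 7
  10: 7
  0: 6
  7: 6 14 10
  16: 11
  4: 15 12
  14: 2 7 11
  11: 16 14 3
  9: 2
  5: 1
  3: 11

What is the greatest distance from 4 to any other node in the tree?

Distances from 4 peak at 6, attained at 3 (16, 9 also at distance 6).
4 – 15 – 6 – 7 – 14 – 11 – 3

6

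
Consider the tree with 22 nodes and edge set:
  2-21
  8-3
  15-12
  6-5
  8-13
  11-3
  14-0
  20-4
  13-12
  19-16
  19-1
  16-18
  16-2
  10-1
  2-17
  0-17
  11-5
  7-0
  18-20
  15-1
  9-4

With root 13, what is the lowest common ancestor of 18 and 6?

Path 18→root: 18 16 19 1 15 12 13; path 6→root: 6 5 11 3 8 13.
First common node: 13.

13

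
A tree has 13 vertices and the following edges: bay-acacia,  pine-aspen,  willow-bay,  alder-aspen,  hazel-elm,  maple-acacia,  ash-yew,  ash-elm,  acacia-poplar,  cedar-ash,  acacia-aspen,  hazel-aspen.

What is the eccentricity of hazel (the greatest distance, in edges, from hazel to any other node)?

4

The node farthest from hazel is willow, via hazel–aspen–acacia–bay–willow — 4 edges.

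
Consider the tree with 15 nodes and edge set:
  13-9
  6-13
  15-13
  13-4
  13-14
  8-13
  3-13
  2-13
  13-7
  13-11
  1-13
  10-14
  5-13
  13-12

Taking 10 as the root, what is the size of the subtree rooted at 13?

13

13's subtree: {13, 8, 3, 7, 15, 1, 4, 6, 5, 11, 9, 12, 2}, size 13.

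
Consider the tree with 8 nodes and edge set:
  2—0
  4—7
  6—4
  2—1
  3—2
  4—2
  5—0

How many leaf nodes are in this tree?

5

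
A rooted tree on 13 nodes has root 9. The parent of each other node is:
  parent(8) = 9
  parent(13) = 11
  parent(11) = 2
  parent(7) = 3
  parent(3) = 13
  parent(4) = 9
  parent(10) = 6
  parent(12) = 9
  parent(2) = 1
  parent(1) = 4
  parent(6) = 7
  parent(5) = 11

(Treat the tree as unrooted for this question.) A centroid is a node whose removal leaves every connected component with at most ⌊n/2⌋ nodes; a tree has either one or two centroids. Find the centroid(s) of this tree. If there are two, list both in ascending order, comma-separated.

Removing 11 splits the tree into components of sizes 6, 5, 1; the largest is 6 ≤ ⌊13/2⌋ = 6.
No neighbour of 11 does as well, so 11 is the unique centroid.

11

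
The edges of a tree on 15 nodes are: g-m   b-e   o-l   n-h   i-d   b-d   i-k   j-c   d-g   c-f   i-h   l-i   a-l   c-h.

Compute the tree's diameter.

BFS from f reaches m last, at distance 6; BFS from m confirms no node is farther.
Path: f-c-h-i-d-g-m.

6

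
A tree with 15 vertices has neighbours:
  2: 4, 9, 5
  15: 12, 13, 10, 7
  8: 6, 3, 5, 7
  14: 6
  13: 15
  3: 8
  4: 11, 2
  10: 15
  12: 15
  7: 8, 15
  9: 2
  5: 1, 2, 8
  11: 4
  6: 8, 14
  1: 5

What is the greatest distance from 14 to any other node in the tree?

6

The node farthest from 14 is 11, via 14-6-8-5-2-4-11 — 6 edges.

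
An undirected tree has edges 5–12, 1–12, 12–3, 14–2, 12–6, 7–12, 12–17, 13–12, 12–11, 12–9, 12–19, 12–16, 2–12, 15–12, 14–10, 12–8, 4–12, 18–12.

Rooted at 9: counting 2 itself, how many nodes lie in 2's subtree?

3

Descendants of 2 (including itself): 2, 14, 10. That's 3.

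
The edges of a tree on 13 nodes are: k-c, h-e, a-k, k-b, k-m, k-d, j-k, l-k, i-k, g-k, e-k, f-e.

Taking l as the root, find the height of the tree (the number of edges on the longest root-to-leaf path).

A deepest node is h, reached by l–k–e–h.
That path has 3 edges, so the height is 3.

3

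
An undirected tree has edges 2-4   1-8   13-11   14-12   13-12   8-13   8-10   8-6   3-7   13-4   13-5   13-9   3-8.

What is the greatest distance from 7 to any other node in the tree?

The node farthest from 7 is 2 (14 also at distance 5), via 7-3-8-13-4-2 — 5 edges.

5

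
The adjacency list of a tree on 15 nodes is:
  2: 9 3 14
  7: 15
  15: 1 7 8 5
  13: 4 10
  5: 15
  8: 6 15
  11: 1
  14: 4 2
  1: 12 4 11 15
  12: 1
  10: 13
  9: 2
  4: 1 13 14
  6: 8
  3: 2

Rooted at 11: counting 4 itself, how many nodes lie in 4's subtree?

Descendants of 4 (including itself): 4, 13, 14, 10, 2, 3, 9. That's 7.

7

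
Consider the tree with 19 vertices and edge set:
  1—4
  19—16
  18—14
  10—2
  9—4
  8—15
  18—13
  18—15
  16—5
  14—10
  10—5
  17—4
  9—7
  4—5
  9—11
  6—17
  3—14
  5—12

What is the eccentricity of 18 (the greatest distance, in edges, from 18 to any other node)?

A farthest node from 18 is 6 (11, 7 also at distance 6).
The path 18 – 14 – 10 – 5 – 4 – 17 – 6 has 6 edges.

6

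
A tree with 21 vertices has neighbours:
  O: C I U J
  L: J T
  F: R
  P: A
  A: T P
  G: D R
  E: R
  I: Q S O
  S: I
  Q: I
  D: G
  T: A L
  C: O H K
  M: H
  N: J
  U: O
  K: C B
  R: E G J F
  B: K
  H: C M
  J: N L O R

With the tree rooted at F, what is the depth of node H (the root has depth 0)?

5

F → R → J → O → C → H — 5 edges.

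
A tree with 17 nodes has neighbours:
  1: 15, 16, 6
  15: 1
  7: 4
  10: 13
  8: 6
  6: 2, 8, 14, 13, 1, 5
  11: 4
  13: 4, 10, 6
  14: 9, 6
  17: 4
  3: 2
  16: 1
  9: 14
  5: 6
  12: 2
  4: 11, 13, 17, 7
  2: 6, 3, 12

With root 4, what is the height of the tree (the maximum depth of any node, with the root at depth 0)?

4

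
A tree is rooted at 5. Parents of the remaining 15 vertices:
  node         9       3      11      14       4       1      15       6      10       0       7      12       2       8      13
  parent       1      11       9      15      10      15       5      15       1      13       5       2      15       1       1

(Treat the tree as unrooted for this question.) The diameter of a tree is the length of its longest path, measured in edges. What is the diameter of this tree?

6

Starting from 3, a farthest node is 12 at distance 6.
One longest path: 3 – 11 – 9 – 1 – 15 – 2 – 12.
So the diameter is 6.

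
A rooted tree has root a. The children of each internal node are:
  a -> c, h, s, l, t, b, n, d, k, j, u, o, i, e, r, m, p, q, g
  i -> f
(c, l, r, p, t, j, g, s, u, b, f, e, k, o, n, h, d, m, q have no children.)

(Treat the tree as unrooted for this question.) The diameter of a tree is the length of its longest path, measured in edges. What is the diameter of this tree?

A longest path is f–i–a–d, with 3 edges.

3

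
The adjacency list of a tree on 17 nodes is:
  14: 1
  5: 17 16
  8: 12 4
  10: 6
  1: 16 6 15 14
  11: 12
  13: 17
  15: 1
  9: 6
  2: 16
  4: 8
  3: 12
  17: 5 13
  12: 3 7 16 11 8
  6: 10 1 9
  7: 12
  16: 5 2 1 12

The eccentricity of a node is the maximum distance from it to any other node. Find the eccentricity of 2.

A farthest node from 2 is 13 (10, 9, 4 also at distance 4).
The path 2–16–5–17–13 has 4 edges.

4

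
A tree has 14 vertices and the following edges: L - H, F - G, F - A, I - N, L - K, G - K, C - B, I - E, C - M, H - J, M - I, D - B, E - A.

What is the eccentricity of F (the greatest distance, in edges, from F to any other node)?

The node farthest from F is D, via F – A – E – I – M – C – B – D — 7 edges.

7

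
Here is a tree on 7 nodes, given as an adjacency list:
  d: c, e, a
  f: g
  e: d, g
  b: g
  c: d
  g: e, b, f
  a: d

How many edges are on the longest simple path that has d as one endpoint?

3

Distances from d peak at 3, attained at f (b also at distance 3).
d – e – g – f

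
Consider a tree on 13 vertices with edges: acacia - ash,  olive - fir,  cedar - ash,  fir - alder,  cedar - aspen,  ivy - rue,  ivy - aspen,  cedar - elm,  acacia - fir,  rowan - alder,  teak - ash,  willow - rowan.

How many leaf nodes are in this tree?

Degree-1 nodes: elm, olive, rue, teak, willow — 5 of them.

5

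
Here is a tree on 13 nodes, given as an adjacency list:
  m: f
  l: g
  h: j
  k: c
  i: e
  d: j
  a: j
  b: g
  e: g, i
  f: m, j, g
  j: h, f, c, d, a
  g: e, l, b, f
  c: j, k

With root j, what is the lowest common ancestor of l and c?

Ancestors of l (toward the root): l, g, f, j.
Ancestors of c: c, j.
The deepest node appearing in both lists is j.

j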